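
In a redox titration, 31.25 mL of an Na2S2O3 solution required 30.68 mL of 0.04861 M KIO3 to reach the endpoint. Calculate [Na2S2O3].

n(KIO3) = 0.04861 x 0.03068 = 0.001491 mol.
From the balanced equation, 1 mol KIO3 reacts with 6 mol Na2S2O3, so n(Na2S2O3) = 0.001491 x 6/1 = 0.008948 mol.
[Na2S2O3] = 0.008948 / 0.03125 L = 0.286 M.

0.286 M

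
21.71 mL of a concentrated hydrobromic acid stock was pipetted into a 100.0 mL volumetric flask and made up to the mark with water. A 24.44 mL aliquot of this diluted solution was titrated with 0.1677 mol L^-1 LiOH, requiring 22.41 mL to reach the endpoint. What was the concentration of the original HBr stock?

n(LiOH) = 0.1677 x 0.02241 = 0.003758 mol.
n(HBr) in the aliquot = 0.003758 mol.
[diluted HBr] = 0.003758 / 0.02444 = 0.1538 M.
Dilution factor = 100.0/21.71 = 4.606, so [stock] = 0.1538 x 4.606 = 0.708 M.

0.708 M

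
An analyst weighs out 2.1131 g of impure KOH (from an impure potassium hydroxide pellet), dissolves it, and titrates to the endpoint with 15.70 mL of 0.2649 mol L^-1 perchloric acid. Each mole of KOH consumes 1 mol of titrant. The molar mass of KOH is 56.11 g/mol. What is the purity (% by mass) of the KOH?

n(HClO4) = 0.2649 x 0.01570 = 0.004159 mol.
n(KOH) = 0.004159 / 1 = 0.004159 mol.
mass of KOH = 0.004159 x 56.11 = 0.2334 g.
% purity = 0.2334 / 2.1131 x 100 = 11.0%.

11.0%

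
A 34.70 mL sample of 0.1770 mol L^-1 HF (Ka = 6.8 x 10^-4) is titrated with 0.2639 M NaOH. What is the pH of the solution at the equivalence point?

n(HF) = 0.1770 x 0.03470 = 0.006142 mol; V(NaOH) at equivalence = 0.006142/0.2639 = 0.02327 L.
At equivalence all the acid is converted to F-; total volume = 0.03470 + 0.02327 = 0.05797 L, so [F-] = 0.006142/0.05797 = 0.1059 M.
Kb = Kw/Ka = 1.0e-14 / 6.8 x 10^-4 = 1.47e-11.
[OH^-] = sqrt(Kb x [F-]) = sqrt(1.47e-11 x 0.1059) = 1.25e-6 M.
pOH = 5.90, so pH = 14.00 - 5.90 = 8.10.

8.10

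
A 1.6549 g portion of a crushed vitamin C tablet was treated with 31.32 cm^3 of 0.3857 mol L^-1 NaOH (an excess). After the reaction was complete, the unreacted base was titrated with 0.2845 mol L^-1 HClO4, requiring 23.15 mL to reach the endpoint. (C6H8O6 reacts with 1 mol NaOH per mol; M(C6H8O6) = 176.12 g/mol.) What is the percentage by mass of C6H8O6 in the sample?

58.5%

Total n(NaOH) added = 0.3857 x 0.03132 = 0.01208 mol.
n(HClO4) used = 0.2845 x 0.02315 = 0.006586 mol, which equals the excess n(NaOH).
So n(NaOH) consumed by the sample = 0.01208 - 0.006586 = 0.005494 mol.
n(C6H8O6) = 0.005494 / 1 = 0.005494 mol.
mass C6H8O6 = 0.005494 x 176.12 = 0.9676 g, so %C6H8O6 = 0.9676/1.6549 x 100 = 58.5%.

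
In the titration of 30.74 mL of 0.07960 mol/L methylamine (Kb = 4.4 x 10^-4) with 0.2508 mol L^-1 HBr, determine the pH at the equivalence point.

n(CH3NH2) = 0.07960 x 0.03074 = 0.002447 mol; V(HBr) at equivalence = 0.002447/0.2508 = 0.009756 L.
At equivalence the base is fully converted to CH3NH3+; total volume = 0.04050 L, so [CH3NH3+] = 0.002447/0.04050 = 0.06042 M.
Ka(CH3NH3+) = Kw/Kb = 1.0e-14 / 4.4 x 10^-4 = 2.27e-11.
[H^+] = sqrt(Ka x [CH3NH3+]) = sqrt(2.27e-11 x 0.06042) = 1.17e-6 M.
pH = -log(1.17e-6) = 5.93.

5.93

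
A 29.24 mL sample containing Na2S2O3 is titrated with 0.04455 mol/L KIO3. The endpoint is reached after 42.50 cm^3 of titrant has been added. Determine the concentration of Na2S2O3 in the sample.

0.389 M

n(KIO3) = 0.04455 x 0.04250 = 0.001893 mol.
From the balanced equation, 1 mol KIO3 reacts with 6 mol Na2S2O3, so n(Na2S2O3) = 0.001893 x 6/1 = 0.01136 mol.
[Na2S2O3] = 0.01136 / 0.02924 L = 0.389 M.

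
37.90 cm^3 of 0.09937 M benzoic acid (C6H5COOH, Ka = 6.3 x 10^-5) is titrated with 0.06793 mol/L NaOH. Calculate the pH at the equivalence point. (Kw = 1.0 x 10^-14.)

8.40

n(C6H5COOH) = 0.09937 x 0.03790 = 0.003766 mol; V(NaOH) at equivalence = 0.003766/0.06793 = 0.05544 L.
At equivalence all the acid is converted to C6H5COO-; total volume = 0.03790 + 0.05544 = 0.09334 L, so [C6H5COO-] = 0.003766/0.09334 = 0.04035 M.
Kb = Kw/Ka = 1.0e-14 / 6.3 x 10^-5 = 1.59e-10.
[OH^-] = sqrt(Kb x [C6H5COO-]) = sqrt(1.59e-10 x 0.04035) = 2.53e-6 M.
pOH = 5.60, so pH = 14.00 - 5.60 = 8.40.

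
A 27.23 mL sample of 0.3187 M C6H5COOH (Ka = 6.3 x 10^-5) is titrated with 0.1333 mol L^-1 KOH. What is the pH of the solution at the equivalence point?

8.59

n(C6H5COOH) = 0.3187 x 0.02723 = 0.008678 mol; V(KOH) at equivalence = 0.008678/0.1333 = 0.06510 L.
At equivalence all the acid is converted to C6H5COO-; total volume = 0.02723 + 0.06510 = 0.09233 L, so [C6H5COO-] = 0.008678/0.09233 = 0.09399 M.
Kb = Kw/Ka = 1.0e-14 / 6.3 x 10^-5 = 1.59e-10.
[OH^-] = sqrt(Kb x [C6H5COO-]) = sqrt(1.59e-10 x 0.09399) = 3.86e-6 M.
pOH = 5.41, so pH = 14.00 - 5.41 = 8.59.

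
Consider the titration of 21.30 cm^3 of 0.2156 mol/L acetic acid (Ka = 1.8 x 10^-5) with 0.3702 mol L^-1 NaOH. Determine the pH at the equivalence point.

n(CH3COOH) = 0.2156 x 0.02130 = 0.004592 mol; V(NaOH) at equivalence = 0.004592/0.3702 = 0.01240 L.
At equivalence all the acid is converted to CH3COO-; total volume = 0.02130 + 0.01240 = 0.03370 L, so [CH3COO-] = 0.004592/0.03370 = 0.1362 M.
Kb = Kw/Ka = 1.0e-14 / 1.8 x 10^-5 = 5.56e-10.
[OH^-] = sqrt(Kb x [CH3COO-]) = sqrt(5.56e-10 x 0.1362) = 8.70e-6 M.
pOH = 5.06, so pH = 14.00 - 5.06 = 8.94.

8.94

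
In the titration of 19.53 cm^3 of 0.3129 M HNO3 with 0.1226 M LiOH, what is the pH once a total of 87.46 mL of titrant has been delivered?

12.63

n(acid) = 0.3129 x 0.01953 = 0.006111 mol; n(LiOH) added = 0.1226 x 0.08746 = 0.01072 mol.
Base is in excess by 0.01072 - 0.006111 = 0.004612 mol in a total volume of 0.1070 L.
[OH^-] = 0.004612/0.1070 = 0.04310 M, so pOH = 1.37 and pH = 14.00 - 1.37 = 12.63.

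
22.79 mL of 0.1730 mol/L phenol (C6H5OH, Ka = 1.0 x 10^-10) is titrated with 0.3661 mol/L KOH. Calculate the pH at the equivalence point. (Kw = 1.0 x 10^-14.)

11.53

n(C6H5OH) = 0.1730 x 0.02279 = 0.003943 mol; V(KOH) at equivalence = 0.003943/0.3661 = 0.01077 L.
At equivalence all the acid is converted to C6H5O-; total volume = 0.02279 + 0.01077 = 0.03356 L, so [C6H5O-] = 0.003943/0.03356 = 0.1175 M.
Kb = Kw/Ka = 1.0e-14 / 1.0 x 10^-10 = 0.000100.
[OH^-] = sqrt(Kb x [C6H5O-]) = sqrt(0.000100 x 0.1175) = 0.00343 M.
pOH = 2.47, so pH = 14.00 - 2.47 = 11.53.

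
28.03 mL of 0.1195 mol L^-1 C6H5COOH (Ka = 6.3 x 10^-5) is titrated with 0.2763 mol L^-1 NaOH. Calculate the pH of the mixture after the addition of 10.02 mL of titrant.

Initial n(C6H5COOH) = 0.1195 x 0.02803 = 0.003350 mol.
n(NaOH) added = 0.2763 x 0.01002 = 0.002769 mol, converting that many moles of C6H5COOH to C6H5COO-.
Remaining n(C6H5COOH) = 0.0005811 mol; n(C6H5COO-) = 0.002769 mol.
By Henderson-Hasselbalch, pH = pKa + log([A^-]/[HA]) = 4.20 + log(0.002769/0.0005811) = 4.20 + (+0.68) = 4.88.

4.88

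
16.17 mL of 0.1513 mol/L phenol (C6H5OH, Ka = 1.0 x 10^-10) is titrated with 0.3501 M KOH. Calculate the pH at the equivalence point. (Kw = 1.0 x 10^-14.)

n(C6H5OH) = 0.1513 x 0.01617 = 0.002447 mol; V(KOH) at equivalence = 0.002447/0.3501 = 0.006988 L.
At equivalence all the acid is converted to C6H5O-; total volume = 0.01617 + 0.006988 = 0.02316 L, so [C6H5O-] = 0.002447/0.02316 = 0.1056 M.
Kb = Kw/Ka = 1.0e-14 / 1.0 x 10^-10 = 0.000100.
[OH^-] = sqrt(Kb x [C6H5O-]) = sqrt(0.000100 x 0.1056) = 0.00325 M.
pOH = 2.49, so pH = 14.00 - 2.49 = 11.51.

11.51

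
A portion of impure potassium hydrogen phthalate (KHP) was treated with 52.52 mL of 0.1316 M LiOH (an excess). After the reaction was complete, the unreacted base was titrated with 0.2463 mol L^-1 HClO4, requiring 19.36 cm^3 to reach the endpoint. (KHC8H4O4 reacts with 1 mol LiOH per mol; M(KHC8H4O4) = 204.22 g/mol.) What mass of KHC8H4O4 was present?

Total n(LiOH) added = 0.1316 x 0.05252 = 0.006912 mol.
n(HClO4) used = 0.2463 x 0.01936 = 0.004768 mol, which equals the excess n(LiOH).
So n(LiOH) consumed by the sample = 0.006912 - 0.004768 = 0.002143 mol.
n(KHC8H4O4) = 0.002143 / 1 = 0.002143 mol.
mass = 0.002143 mol x 204.22 g/mol = 0.438 g.

0.438 g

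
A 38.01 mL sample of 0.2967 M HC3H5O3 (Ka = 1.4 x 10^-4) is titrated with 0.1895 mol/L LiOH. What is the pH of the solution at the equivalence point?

n(HC3H5O3) = 0.2967 x 0.03801 = 0.01128 mol; V(LiOH) at equivalence = 0.01128/0.1895 = 0.05951 L.
At equivalence all the acid is converted to C3H5O3-; total volume = 0.03801 + 0.05951 = 0.09752 L, so [C3H5O3-] = 0.01128/0.09752 = 0.1156 M.
Kb = Kw/Ka = 1.0e-14 / 1.4 x 10^-4 = 7.14e-11.
[OH^-] = sqrt(Kb x [C3H5O3-]) = sqrt(7.14e-11 x 0.1156) = 2.87e-6 M.
pOH = 5.54, so pH = 14.00 - 5.54 = 8.46.

8.46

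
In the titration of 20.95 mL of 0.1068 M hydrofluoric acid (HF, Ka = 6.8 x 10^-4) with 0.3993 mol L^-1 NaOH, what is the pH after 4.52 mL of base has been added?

3.79

Initial n(HF) = 0.1068 x 0.02095 = 0.002237 mol.
n(NaOH) added = 0.3993 x 0.004520 = 0.001805 mol, converting that many moles of HF to F-.
Remaining n(HF) = 0.0004326 mol; n(F-) = 0.001805 mol.
By Henderson-Hasselbalch, pH = pKa + log([A^-]/[HA]) = 3.17 + log(0.001805/0.0004326) = 3.17 + (+0.62) = 3.79.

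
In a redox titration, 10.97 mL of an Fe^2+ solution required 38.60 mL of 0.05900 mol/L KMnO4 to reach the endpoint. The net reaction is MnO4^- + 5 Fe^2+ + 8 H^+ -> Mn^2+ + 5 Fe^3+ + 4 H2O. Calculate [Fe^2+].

n(KMnO4) = 0.05900 x 0.03860 = 0.002277 mol.
From the balanced equation, 1 mol KMnO4 reacts with 5 mol Fe^2+, so n(Fe^2+) = 0.002277 x 5/1 = 0.01139 mol.
[Fe^2+] = 0.01139 / 0.01097 L = 1.04 M.

1.04 M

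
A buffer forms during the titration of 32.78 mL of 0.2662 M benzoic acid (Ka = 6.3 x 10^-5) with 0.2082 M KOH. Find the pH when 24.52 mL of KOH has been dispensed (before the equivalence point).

Initial n(C6H5COOH) = 0.2662 x 0.03278 = 0.008726 mol.
n(KOH) added = 0.2082 x 0.02452 = 0.005105 mol, converting that many moles of C6H5COOH to C6H5COO-.
Remaining n(C6H5COOH) = 0.003621 mol; n(C6H5COO-) = 0.005105 mol.
By Henderson-Hasselbalch, pH = pKa + log([A^-]/[HA]) = 4.20 + log(0.005105/0.003621) = 4.20 + (+0.15) = 4.35.

4.35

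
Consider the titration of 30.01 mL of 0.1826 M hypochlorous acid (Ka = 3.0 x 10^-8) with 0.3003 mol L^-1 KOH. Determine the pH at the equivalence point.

10.29

n(HClO) = 0.1826 x 0.03001 = 0.005480 mol; V(KOH) at equivalence = 0.005480/0.3003 = 0.01825 L.
At equivalence all the acid is converted to ClO-; total volume = 0.03001 + 0.01825 = 0.04826 L, so [ClO-] = 0.005480/0.04826 = 0.1136 M.
Kb = Kw/Ka = 1.0e-14 / 3.0 x 10^-8 = 3.33e-7.
[OH^-] = sqrt(Kb x [ClO-]) = sqrt(3.33e-7 x 0.1136) = 0.000195 M.
pOH = 3.71, so pH = 14.00 - 3.71 = 10.29.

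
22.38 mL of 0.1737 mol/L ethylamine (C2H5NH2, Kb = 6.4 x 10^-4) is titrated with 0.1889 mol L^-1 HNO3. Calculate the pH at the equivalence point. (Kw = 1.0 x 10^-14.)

5.92

n(C2H5NH2) = 0.1737 x 0.02238 = 0.003887 mol; V(HNO3) at equivalence = 0.003887/0.1889 = 0.02058 L.
At equivalence the base is fully converted to C2H5NH3+; total volume = 0.04296 L, so [C2H5NH3+] = 0.003887/0.04296 = 0.09049 M.
Ka(C2H5NH3+) = Kw/Kb = 1.0e-14 / 6.4 x 10^-4 = 1.56e-11.
[H^+] = sqrt(Ka x [C2H5NH3+]) = sqrt(1.56e-11 x 0.09049) = 1.19e-6 M.
pH = -log(1.19e-6) = 5.92.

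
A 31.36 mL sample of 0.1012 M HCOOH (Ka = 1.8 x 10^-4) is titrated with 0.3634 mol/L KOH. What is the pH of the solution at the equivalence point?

n(HCOOH) = 0.1012 x 0.03136 = 0.003174 mol; V(KOH) at equivalence = 0.003174/0.3634 = 0.008733 L.
At equivalence all the acid is converted to HCOO-; total volume = 0.03136 + 0.008733 = 0.04009 L, so [HCOO-] = 0.003174/0.04009 = 0.07916 M.
Kb = Kw/Ka = 1.0e-14 / 1.8 x 10^-4 = 5.56e-11.
[OH^-] = sqrt(Kb x [HCOO-]) = sqrt(5.56e-11 x 0.07916) = 2.10e-6 M.
pOH = 5.68, so pH = 14.00 - 5.68 = 8.32.

8.32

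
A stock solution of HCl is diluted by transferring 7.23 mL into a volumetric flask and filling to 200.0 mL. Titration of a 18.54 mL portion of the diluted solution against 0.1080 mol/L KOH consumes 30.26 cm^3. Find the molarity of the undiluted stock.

4.88 M

n(KOH) = 0.1080 x 0.03026 = 0.003268 mol.
n(HCl) in the aliquot = 0.003268 mol.
[diluted HCl] = 0.003268 / 0.01854 = 0.1763 M.
Dilution factor = 200.0/7.230 = 27.66, so [stock] = 0.1763 x 27.66 = 4.88 M.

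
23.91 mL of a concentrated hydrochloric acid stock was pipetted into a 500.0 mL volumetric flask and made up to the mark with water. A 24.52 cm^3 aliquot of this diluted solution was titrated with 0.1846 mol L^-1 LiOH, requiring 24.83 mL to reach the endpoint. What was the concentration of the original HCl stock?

n(LiOH) = 0.1846 x 0.02483 = 0.004584 mol.
n(HCl) in the aliquot = 0.004584 mol.
[diluted HCl] = 0.004584 / 0.02452 = 0.1869 M.
Dilution factor = 500.0/23.91 = 20.91, so [stock] = 0.1869 x 20.91 = 3.91 M.

3.91 M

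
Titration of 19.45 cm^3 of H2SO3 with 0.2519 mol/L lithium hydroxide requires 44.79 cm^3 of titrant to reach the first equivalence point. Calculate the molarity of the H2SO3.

n(LiOH) = 0.2519 x 0.04479 = 0.01128 mol.
At the first equivalence point, 1 mol OH^- react per mol H2SO3, so n(H2SO3) = 0.01128 / 1 = 0.01128 mol.
[H2SO3] = 0.01128 / 0.01945 L = 0.580 M.

0.580 M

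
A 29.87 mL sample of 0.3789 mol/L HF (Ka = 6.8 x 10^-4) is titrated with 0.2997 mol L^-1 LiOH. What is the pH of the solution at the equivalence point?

8.20

n(HF) = 0.3789 x 0.02987 = 0.01132 mol; V(LiOH) at equivalence = 0.01132/0.2997 = 0.03776 L.
At equivalence all the acid is converted to F-; total volume = 0.02987 + 0.03776 = 0.06763 L, so [F-] = 0.01132/0.06763 = 0.1673 M.
Kb = Kw/Ka = 1.0e-14 / 6.8 x 10^-4 = 1.47e-11.
[OH^-] = sqrt(Kb x [F-]) = sqrt(1.47e-11 x 0.1673) = 1.57e-6 M.
pOH = 5.80, so pH = 14.00 - 5.80 = 8.20.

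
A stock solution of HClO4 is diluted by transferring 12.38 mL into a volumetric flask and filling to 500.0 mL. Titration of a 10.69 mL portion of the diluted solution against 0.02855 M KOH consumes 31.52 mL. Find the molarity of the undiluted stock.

3.40 M

n(KOH) = 0.02855 x 0.03152 = 0.0008999 mol.
n(HClO4) in the aliquot = 0.0008999 mol.
[diluted HClO4] = 0.0008999 / 0.01069 = 0.08418 M.
Dilution factor = 500.0/12.38 = 40.39, so [stock] = 0.08418 x 40.39 = 3.40 M.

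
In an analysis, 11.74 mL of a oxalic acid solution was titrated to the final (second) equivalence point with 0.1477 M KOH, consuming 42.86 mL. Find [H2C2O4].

n(KOH) = 0.1477 x 0.04286 = 0.006330 mol.
At the final (second) equivalence point, 2 mol OH^- react per mol H2C2O4, so n(H2C2O4) = 0.006330 / 2 = 0.003165 mol.
[H2C2O4] = 0.003165 / 0.01174 L = 0.270 M.

0.270 M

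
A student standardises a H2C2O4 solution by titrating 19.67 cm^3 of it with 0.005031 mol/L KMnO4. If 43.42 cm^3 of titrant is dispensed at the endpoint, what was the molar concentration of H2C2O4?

n(KMnO4) = 0.005031 x 0.04342 = 0.0002184 mol.
From the balanced equation, 2 mol KMnO4 reacts with 5 mol H2C2O4, so n(H2C2O4) = 0.0002184 x 5/2 = 0.0005461 mol.
[H2C2O4] = 0.0005461 / 0.01967 L = 0.0278 M.

0.0278 M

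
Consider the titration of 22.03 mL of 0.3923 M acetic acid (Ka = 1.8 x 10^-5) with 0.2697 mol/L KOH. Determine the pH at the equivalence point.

n(CH3COOH) = 0.3923 x 0.02203 = 0.008642 mol; V(KOH) at equivalence = 0.008642/0.2697 = 0.03204 L.
At equivalence all the acid is converted to CH3COO-; total volume = 0.02203 + 0.03204 = 0.05407 L, so [CH3COO-] = 0.008642/0.05407 = 0.1598 M.
Kb = Kw/Ka = 1.0e-14 / 1.8 x 10^-5 = 5.56e-10.
[OH^-] = sqrt(Kb x [CH3COO-]) = sqrt(5.56e-10 x 0.1598) = 9.42e-6 M.
pOH = 5.03, so pH = 14.00 - 5.03 = 8.97.

8.97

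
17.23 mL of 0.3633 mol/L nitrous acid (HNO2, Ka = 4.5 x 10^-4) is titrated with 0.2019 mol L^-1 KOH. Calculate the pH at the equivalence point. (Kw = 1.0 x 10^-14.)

8.23

n(HNO2) = 0.3633 x 0.01723 = 0.006260 mol; V(KOH) at equivalence = 0.006260/0.2019 = 0.03100 L.
At equivalence all the acid is converted to NO2-; total volume = 0.01723 + 0.03100 = 0.04823 L, so [NO2-] = 0.006260/0.04823 = 0.1298 M.
Kb = Kw/Ka = 1.0e-14 / 4.5 x 10^-4 = 2.22e-11.
[OH^-] = sqrt(Kb x [NO2-]) = sqrt(2.22e-11 x 0.1298) = 1.70e-6 M.
pOH = 5.77, so pH = 14.00 - 5.77 = 8.23.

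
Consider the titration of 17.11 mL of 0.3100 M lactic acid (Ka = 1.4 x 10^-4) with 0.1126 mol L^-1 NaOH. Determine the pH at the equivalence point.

8.39

n(HC3H5O3) = 0.3100 x 0.01711 = 0.005304 mol; V(NaOH) at equivalence = 0.005304/0.1126 = 0.04711 L.
At equivalence all the acid is converted to C3H5O3-; total volume = 0.01711 + 0.04711 = 0.06422 L, so [C3H5O3-] = 0.005304/0.06422 = 0.08260 M.
Kb = Kw/Ka = 1.0e-14 / 1.4 x 10^-4 = 7.14e-11.
[OH^-] = sqrt(Kb x [C3H5O3-]) = sqrt(7.14e-11 x 0.08260) = 2.43e-6 M.
pOH = 5.61, so pH = 14.00 - 5.61 = 8.39.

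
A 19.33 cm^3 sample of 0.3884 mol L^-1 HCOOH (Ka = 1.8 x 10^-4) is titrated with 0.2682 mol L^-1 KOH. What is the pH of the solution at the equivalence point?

n(HCOOH) = 0.3884 x 0.01933 = 0.007508 mol; V(KOH) at equivalence = 0.007508/0.2682 = 0.02799 L.
At equivalence all the acid is converted to HCOO-; total volume = 0.01933 + 0.02799 = 0.04732 L, so [HCOO-] = 0.007508/0.04732 = 0.1586 M.
Kb = Kw/Ka = 1.0e-14 / 1.8 x 10^-4 = 5.56e-11.
[OH^-] = sqrt(Kb x [HCOO-]) = sqrt(5.56e-11 x 0.1586) = 2.97e-6 M.
pOH = 5.53, so pH = 14.00 - 5.53 = 8.47.

8.47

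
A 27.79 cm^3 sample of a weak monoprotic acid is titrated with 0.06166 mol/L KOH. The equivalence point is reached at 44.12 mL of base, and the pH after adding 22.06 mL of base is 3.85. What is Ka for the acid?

1.4 x 10^-4

22.06 mL is half of the equivalence volume, so this is the half-equivalence point where [HA] = [A^-].
At half-equivalence pH = pKa, so pKa = 3.85.
Ka = 10^(-3.85) = 1.4 x 10^-4.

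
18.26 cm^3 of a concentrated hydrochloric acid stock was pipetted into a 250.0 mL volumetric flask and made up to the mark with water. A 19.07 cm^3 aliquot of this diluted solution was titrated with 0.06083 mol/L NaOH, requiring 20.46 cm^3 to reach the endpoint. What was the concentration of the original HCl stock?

n(NaOH) = 0.06083 x 0.02046 = 0.001245 mol.
n(HCl) in the aliquot = 0.001245 mol.
[diluted HCl] = 0.001245 / 0.01907 = 0.06526 M.
Dilution factor = 250.0/18.26 = 13.69, so [stock] = 0.06526 x 13.69 = 0.894 M.

0.894 M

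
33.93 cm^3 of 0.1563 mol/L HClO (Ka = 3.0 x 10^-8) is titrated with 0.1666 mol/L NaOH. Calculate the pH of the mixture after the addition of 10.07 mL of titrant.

7.19

Initial n(HClO) = 0.1563 x 0.03393 = 0.005303 mol.
n(NaOH) added = 0.1666 x 0.01007 = 0.001678 mol, converting that many moles of HClO to ClO-.
Remaining n(HClO) = 0.003626 mol; n(ClO-) = 0.001678 mol.
By Henderson-Hasselbalch, pH = pKa + log([A^-]/[HA]) = 7.52 + log(0.001678/0.003626) = 7.52 + (-0.33) = 7.19.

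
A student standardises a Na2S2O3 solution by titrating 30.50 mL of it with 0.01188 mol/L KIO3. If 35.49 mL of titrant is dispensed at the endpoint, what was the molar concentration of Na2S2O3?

0.0829 M

n(KIO3) = 0.01188 x 0.03549 = 0.0004216 mol.
From the balanced equation, 1 mol KIO3 reacts with 6 mol Na2S2O3, so n(Na2S2O3) = 0.0004216 x 6/1 = 0.002530 mol.
[Na2S2O3] = 0.002530 / 0.03050 L = 0.0829 M.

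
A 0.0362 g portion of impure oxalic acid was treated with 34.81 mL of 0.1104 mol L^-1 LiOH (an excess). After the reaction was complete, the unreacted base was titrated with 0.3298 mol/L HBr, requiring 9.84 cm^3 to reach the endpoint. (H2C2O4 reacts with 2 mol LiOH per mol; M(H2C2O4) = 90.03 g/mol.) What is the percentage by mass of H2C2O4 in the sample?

Total n(LiOH) added = 0.1104 x 0.03481 = 0.003843 mol.
n(HBr) used = 0.3298 x 0.009840 = 0.003245 mol, which equals the excess n(LiOH).
So n(LiOH) consumed by the sample = 0.003843 - 0.003245 = 0.0005978 mol.
n(H2C2O4) = 0.0005978 / 2 = 0.0002989 mol.
mass H2C2O4 = 0.0002989 x 90.03 = 0.02691 g, so %H2C2O4 = 0.02691/0.0362 x 100 = 74.3%.

74.3%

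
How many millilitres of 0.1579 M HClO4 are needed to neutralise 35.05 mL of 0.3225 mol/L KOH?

n(KOH) = 0.3225 mol/L x 0.03505 L = 0.01130 mol.
At equivalence n(HClO4) = n(KOH) = 0.01130 mol.
V(HClO4) = 0.01130 / 0.1579 = 0.07159 L = 71.6 mL.

71.6 mL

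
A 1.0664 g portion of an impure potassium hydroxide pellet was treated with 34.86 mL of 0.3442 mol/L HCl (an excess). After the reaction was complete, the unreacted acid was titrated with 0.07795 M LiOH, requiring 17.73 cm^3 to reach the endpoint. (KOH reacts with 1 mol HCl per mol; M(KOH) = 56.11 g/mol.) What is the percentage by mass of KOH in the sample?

Total n(HCl) added = 0.3442 x 0.03486 = 0.01200 mol.
n(LiOH) used = 0.07795 x 0.01773 = 0.001382 mol, which equals the excess n(HCl).
So n(HCl) consumed by the sample = 0.01200 - 0.001382 = 0.01062 mol.
n(KOH) = 0.01062 / 1 = 0.01062 mol.
mass KOH = 0.01062 x 56.11 = 0.5957 g, so %KOH = 0.5957/1.0664 x 100 = 55.9%.

55.9%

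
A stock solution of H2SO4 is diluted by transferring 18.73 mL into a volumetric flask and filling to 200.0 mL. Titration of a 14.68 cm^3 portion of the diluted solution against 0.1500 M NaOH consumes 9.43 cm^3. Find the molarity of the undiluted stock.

n(NaOH) = 0.1500 x 0.009430 = 0.001414 mol.
n(H2SO4) in the aliquot = 0.001414 x 1/2 = 0.0007072 mol.
[diluted H2SO4] = 0.0007072 / 0.01468 = 0.04818 M.
Dilution factor = 200.0/18.73 = 10.68, so [stock] = 0.04818 x 10.68 = 0.514 M.

0.514 M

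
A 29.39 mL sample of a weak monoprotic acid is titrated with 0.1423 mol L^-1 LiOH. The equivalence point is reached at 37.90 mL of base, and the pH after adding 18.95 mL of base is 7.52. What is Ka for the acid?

18.95 mL is half of the equivalence volume, so this is the half-equivalence point where [HA] = [A^-].
At half-equivalence pH = pKa, so pKa = 7.52.
Ka = 10^(-7.52) = 3.0 x 10^-8.

3.0 x 10^-8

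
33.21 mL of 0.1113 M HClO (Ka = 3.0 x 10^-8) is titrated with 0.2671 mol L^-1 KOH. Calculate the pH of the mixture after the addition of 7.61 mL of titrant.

7.61

Initial n(HClO) = 0.1113 x 0.03321 = 0.003696 mol.
n(KOH) added = 0.2671 x 0.007610 = 0.002033 mol, converting that many moles of HClO to ClO-.
Remaining n(HClO) = 0.001664 mol; n(ClO-) = 0.002033 mol.
By Henderson-Hasselbalch, pH = pKa + log([A^-]/[HA]) = 7.52 + log(0.002033/0.001664) = 7.52 + (+0.09) = 7.61.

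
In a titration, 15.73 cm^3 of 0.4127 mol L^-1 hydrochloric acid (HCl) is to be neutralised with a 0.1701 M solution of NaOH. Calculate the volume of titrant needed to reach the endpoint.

38.2 mL

n(HCl) = 0.4127 mol/L x 0.01573 L = 0.006492 mol.
At equivalence n(NaOH) = n(HCl) = 0.006492 mol.
V(NaOH) = 0.006492 / 0.1701 = 0.03816 L = 38.2 mL.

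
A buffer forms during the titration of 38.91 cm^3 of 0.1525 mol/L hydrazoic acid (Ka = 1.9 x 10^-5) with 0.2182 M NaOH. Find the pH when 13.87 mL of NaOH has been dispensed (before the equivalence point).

4.74

Initial n(HN3) = 0.1525 x 0.03891 = 0.005934 mol.
n(NaOH) added = 0.2182 x 0.01387 = 0.003026 mol, converting that many moles of HN3 to N3-.
Remaining n(HN3) = 0.002907 mol; n(N3-) = 0.003026 mol.
By Henderson-Hasselbalch, pH = pKa + log([A^-]/[HA]) = 4.72 + log(0.003026/0.002907) = 4.72 + (+0.02) = 4.74.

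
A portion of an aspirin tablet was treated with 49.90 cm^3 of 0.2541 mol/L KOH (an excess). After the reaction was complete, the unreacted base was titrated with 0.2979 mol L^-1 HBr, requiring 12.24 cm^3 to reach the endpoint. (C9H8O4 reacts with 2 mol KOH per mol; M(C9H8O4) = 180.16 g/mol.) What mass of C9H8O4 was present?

0.814 g

Total n(KOH) added = 0.2541 x 0.04990 = 0.01268 mol.
n(HBr) used = 0.2979 x 0.01224 = 0.003646 mol, which equals the excess n(KOH).
So n(KOH) consumed by the sample = 0.01268 - 0.003646 = 0.009033 mol.
n(C9H8O4) = 0.009033 / 2 = 0.004517 mol.
mass = 0.004517 mol x 180.16 g/mol = 0.814 g.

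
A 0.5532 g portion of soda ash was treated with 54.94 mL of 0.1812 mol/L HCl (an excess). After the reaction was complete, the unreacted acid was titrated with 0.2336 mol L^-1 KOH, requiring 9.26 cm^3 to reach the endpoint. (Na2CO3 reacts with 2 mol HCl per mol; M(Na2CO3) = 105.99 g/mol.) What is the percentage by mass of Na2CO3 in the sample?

74.6%

Total n(HCl) added = 0.1812 x 0.05494 = 0.009955 mol.
n(KOH) used = 0.2336 x 0.009260 = 0.002163 mol, which equals the excess n(HCl).
So n(HCl) consumed by the sample = 0.009955 - 0.002163 = 0.007792 mol.
n(Na2CO3) = 0.007792 / 2 = 0.003896 mol.
mass Na2CO3 = 0.003896 x 105.99 = 0.4129 g, so %Na2CO3 = 0.4129/0.5532 x 100 = 74.6%.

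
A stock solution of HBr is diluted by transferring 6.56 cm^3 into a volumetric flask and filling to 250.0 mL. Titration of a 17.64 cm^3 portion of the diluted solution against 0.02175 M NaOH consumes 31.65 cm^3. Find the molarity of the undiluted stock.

n(NaOH) = 0.02175 x 0.03165 = 0.0006884 mol.
n(HBr) in the aliquot = 0.0006884 mol.
[diluted HBr] = 0.0006884 / 0.01764 = 0.03902 M.
Dilution factor = 250.0/6.560 = 38.11, so [stock] = 0.03902 x 38.11 = 1.49 M.

1.49 M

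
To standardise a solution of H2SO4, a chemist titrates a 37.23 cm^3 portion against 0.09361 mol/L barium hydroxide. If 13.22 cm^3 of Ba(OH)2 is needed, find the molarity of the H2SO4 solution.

n(Ba(OH)2) delivered = 0.09361 x 0.01322 = 0.001238 mol.
For a 1:1 reaction, n(H2SO4) = 0.001238 mol.
[H2SO4] = 0.001238 mol / 0.03723 L = 0.0332 M.

0.0332 M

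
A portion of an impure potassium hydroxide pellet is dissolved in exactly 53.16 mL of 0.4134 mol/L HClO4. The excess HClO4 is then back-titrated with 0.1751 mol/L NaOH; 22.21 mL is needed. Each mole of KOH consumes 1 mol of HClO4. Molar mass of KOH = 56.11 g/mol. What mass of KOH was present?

Total n(HClO4) added = 0.4134 x 0.05316 = 0.02198 mol.
n(NaOH) used = 0.1751 x 0.02221 = 0.003889 mol, which equals the excess n(HClO4).
So n(HClO4) consumed by the sample = 0.02198 - 0.003889 = 0.01809 mol.
n(KOH) = 0.01809 / 1 = 0.01809 mol.
mass = 0.01809 mol x 56.11 g/mol = 1.01 g.

1.01 g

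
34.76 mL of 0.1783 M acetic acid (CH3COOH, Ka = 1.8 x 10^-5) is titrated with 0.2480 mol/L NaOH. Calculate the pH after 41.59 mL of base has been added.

n(acid) = 0.1783 x 0.03476 = 0.006198 mol; n(NaOH) added = 0.2480 x 0.04159 = 0.01031 mol.
Base is in excess by 0.01031 - 0.006198 = 0.004117 mol in a total volume of 0.07635 L.
[OH^-] = 0.004117/0.07635 = 0.05392 M, so pOH = 1.27 and pH = 14.00 - 1.27 = 12.73.

12.73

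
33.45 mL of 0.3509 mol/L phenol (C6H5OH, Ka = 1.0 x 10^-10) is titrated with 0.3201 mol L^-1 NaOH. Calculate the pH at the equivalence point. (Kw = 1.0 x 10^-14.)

n(C6H5OH) = 0.3509 x 0.03345 = 0.01174 mol; V(NaOH) at equivalence = 0.01174/0.3201 = 0.03667 L.
At equivalence all the acid is converted to C6H5O-; total volume = 0.03345 + 0.03667 = 0.07012 L, so [C6H5O-] = 0.01174/0.07012 = 0.1674 M.
Kb = Kw/Ka = 1.0e-14 / 1.0 x 10^-10 = 0.000100.
[OH^-] = sqrt(Kb x [C6H5O-]) = sqrt(0.000100 x 0.1674) = 0.00409 M.
pOH = 2.39, so pH = 14.00 - 2.39 = 11.61.

11.61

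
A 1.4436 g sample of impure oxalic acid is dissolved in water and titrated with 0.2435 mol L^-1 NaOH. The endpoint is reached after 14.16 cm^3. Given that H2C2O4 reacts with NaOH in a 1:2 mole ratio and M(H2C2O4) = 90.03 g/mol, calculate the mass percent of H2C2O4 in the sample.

n(NaOH) = 0.2435 x 0.01416 = 0.003448 mol.
n(H2C2O4) = 0.003448 / 2 = 0.001724 mol.
mass of H2C2O4 = 0.001724 x 90.03 = 0.1552 g.
% purity = 0.1552 / 1.4436 x 100 = 10.8%.

10.8%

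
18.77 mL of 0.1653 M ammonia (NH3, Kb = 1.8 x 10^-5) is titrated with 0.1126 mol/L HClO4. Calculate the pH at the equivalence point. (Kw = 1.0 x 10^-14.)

5.21

n(NH3) = 0.1653 x 0.01877 = 0.003103 mol; V(HClO4) at equivalence = 0.003103/0.1126 = 0.02755 L.
At equivalence the base is fully converted to NH4+; total volume = 0.04632 L, so [NH4+] = 0.003103/0.04632 = 0.06698 M.
Ka(NH4+) = Kw/Kb = 1.0e-14 / 1.8 x 10^-5 = 5.56e-10.
[H^+] = sqrt(Ka x [NH4+]) = sqrt(5.56e-10 x 0.06698) = 6.10e-6 M.
pH = -log(6.10e-6) = 5.21.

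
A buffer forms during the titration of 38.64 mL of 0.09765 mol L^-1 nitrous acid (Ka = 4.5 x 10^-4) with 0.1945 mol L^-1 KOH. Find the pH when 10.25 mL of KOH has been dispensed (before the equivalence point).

Initial n(HNO2) = 0.09765 x 0.03864 = 0.003773 mol.
n(KOH) added = 0.1945 x 0.01025 = 0.001994 mol, converting that many moles of HNO2 to NO2-.
Remaining n(HNO2) = 0.001780 mol; n(NO2-) = 0.001994 mol.
By Henderson-Hasselbalch, pH = pKa + log([A^-]/[HA]) = 3.35 + log(0.001994/0.001780) = 3.35 + (+0.05) = 3.40.

3.40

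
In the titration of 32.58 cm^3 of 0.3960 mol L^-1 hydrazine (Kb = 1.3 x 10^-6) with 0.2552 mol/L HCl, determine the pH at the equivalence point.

4.46

n(N2H4) = 0.3960 x 0.03258 = 0.01290 mol; V(HCl) at equivalence = 0.01290/0.2552 = 0.05056 L.
At equivalence the base is fully converted to N2H5+; total volume = 0.08314 L, so [N2H5+] = 0.01290/0.08314 = 0.1552 M.
Ka(N2H5+) = Kw/Kb = 1.0e-14 / 1.3 x 10^-6 = 7.69e-9.
[H^+] = sqrt(Ka x [N2H5+]) = sqrt(7.69e-9 x 0.1552) = 3.46e-5 M.
pH = -log(3.46e-5) = 4.46.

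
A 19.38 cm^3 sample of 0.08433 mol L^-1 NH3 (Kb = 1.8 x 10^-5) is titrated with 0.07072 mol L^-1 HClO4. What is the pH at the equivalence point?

n(NH3) = 0.08433 x 0.01938 = 0.001634 mol; V(HClO4) at equivalence = 0.001634/0.07072 = 0.02311 L.
At equivalence the base is fully converted to NH4+; total volume = 0.04249 L, so [NH4+] = 0.001634/0.04249 = 0.03846 M.
Ka(NH4+) = Kw/Kb = 1.0e-14 / 1.8 x 10^-5 = 5.56e-10.
[H^+] = sqrt(Ka x [NH4+]) = sqrt(5.56e-10 x 0.03846) = 4.62e-6 M.
pH = -log(4.62e-6) = 5.34.

5.34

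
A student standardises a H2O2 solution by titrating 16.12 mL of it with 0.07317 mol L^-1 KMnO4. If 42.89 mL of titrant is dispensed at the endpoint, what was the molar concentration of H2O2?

n(KMnO4) = 0.07317 x 0.04289 = 0.003138 mol.
From the balanced equation, 2 mol KMnO4 reacts with 5 mol H2O2, so n(H2O2) = 0.003138 x 5/2 = 0.007846 mol.
[H2O2] = 0.007846 / 0.01612 L = 0.487 M.

0.487 M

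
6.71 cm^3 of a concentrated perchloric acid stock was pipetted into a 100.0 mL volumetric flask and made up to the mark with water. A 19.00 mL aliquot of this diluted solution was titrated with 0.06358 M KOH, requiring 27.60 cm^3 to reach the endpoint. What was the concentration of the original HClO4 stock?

1.38 M

n(KOH) = 0.06358 x 0.02760 = 0.001755 mol.
n(HClO4) in the aliquot = 0.001755 mol.
[diluted HClO4] = 0.001755 / 0.01900 = 0.09236 M.
Dilution factor = 100.0/6.710 = 14.90, so [stock] = 0.09236 x 14.90 = 1.38 M.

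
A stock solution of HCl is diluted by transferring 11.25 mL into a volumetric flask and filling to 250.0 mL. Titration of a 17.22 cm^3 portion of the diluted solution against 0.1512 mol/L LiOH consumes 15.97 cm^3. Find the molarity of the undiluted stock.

3.12 M

n(LiOH) = 0.1512 x 0.01597 = 0.002415 mol.
n(HCl) in the aliquot = 0.002415 mol.
[diluted HCl] = 0.002415 / 0.01722 = 0.1402 M.
Dilution factor = 250.0/11.25 = 22.22, so [stock] = 0.1402 x 22.22 = 3.12 M.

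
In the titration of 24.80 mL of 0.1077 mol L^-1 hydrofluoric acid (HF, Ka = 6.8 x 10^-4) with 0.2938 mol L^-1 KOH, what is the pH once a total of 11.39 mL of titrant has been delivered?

n(acid) = 0.1077 x 0.02480 = 0.002671 mol; n(KOH) added = 0.2938 x 0.01139 = 0.003346 mol.
Base is in excess by 0.003346 - 0.002671 = 0.0006754 mol in a total volume of 0.03619 L.
[OH^-] = 0.0006754/0.03619 = 0.01866 M, so pOH = 1.73 and pH = 14.00 - 1.73 = 12.27.

12.27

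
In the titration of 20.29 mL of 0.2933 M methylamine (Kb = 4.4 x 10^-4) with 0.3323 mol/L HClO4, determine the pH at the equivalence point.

5.73

n(CH3NH2) = 0.2933 x 0.02029 = 0.005951 mol; V(HClO4) at equivalence = 0.005951/0.3323 = 0.01791 L.
At equivalence the base is fully converted to CH3NH3+; total volume = 0.03820 L, so [CH3NH3+] = 0.005951/0.03820 = 0.1558 M.
Ka(CH3NH3+) = Kw/Kb = 1.0e-14 / 4.4 x 10^-4 = 2.27e-11.
[H^+] = sqrt(Ka x [CH3NH3+]) = sqrt(2.27e-11 x 0.1558) = 1.88e-6 M.
pH = -log(1.88e-6) = 5.73.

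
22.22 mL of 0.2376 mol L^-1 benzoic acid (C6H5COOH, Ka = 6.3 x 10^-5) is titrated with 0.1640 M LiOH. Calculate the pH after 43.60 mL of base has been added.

12.45

n(acid) = 0.2376 x 0.02222 = 0.005279 mol; n(LiOH) added = 0.1640 x 0.04360 = 0.007150 mol.
Base is in excess by 0.007150 - 0.005279 = 0.001871 mol in a total volume of 0.06582 L.
[OH^-] = 0.001871/0.06582 = 0.02842 M, so pOH = 1.55 and pH = 14.00 - 1.55 = 12.45.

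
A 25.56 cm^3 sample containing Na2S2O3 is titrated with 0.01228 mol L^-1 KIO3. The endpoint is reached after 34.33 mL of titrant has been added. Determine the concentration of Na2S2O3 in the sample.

n(KIO3) = 0.01228 x 0.03433 = 0.0004216 mol.
From the balanced equation, 1 mol KIO3 reacts with 6 mol Na2S2O3, so n(Na2S2O3) = 0.0004216 x 6/1 = 0.002529 mol.
[Na2S2O3] = 0.002529 / 0.02556 L = 0.0990 M.

0.0990 M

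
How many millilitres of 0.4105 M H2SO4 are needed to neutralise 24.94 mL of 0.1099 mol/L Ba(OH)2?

6.68 mL

n(Ba(OH)2) = 0.1099 mol/L x 0.02494 L = 0.002741 mol.
At equivalence n(H2SO4) = n(Ba(OH)2) = 0.002741 mol.
V(H2SO4) = 0.002741 / 0.4105 = 0.006677 L = 6.68 mL.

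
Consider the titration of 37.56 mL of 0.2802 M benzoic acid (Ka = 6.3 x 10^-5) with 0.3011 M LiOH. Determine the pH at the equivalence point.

n(C6H5COOH) = 0.2802 x 0.03756 = 0.01052 mol; V(LiOH) at equivalence = 0.01052/0.3011 = 0.03495 L.
At equivalence all the acid is converted to C6H5COO-; total volume = 0.03756 + 0.03495 = 0.07251 L, so [C6H5COO-] = 0.01052/0.07251 = 0.1451 M.
Kb = Kw/Ka = 1.0e-14 / 6.3 x 10^-5 = 1.59e-10.
[OH^-] = sqrt(Kb x [C6H5COO-]) = sqrt(1.59e-10 x 0.1451) = 4.80e-6 M.
pOH = 5.32, so pH = 14.00 - 5.32 = 8.68.

8.68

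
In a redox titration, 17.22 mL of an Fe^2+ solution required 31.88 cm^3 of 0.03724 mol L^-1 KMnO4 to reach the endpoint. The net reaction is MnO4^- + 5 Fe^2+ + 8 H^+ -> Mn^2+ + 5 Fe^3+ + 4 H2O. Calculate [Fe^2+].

n(KMnO4) = 0.03724 x 0.03188 = 0.001187 mol.
From the balanced equation, 1 mol KMnO4 reacts with 5 mol Fe^2+, so n(Fe^2+) = 0.001187 x 5/1 = 0.005936 mol.
[Fe^2+] = 0.005936 / 0.01722 L = 0.345 M.

0.345 M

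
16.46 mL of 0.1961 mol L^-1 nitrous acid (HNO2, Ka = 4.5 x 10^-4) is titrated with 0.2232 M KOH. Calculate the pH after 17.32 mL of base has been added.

n(acid) = 0.1961 x 0.01646 = 0.003228 mol; n(KOH) added = 0.2232 x 0.01732 = 0.003866 mol.
Base is in excess by 0.003866 - 0.003228 = 0.0006380 mol in a total volume of 0.03378 L.
[OH^-] = 0.0006380/0.03378 = 0.01889 M, so pOH = 1.72 and pH = 14.00 - 1.72 = 12.28.

12.28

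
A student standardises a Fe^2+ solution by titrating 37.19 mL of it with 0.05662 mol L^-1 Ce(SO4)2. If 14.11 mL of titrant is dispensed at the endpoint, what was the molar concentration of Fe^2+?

0.0215 M

n(Ce(SO4)2) = 0.05662 x 0.01411 = 0.0007989 mol.
From the balanced equation, 1 mol Ce(SO4)2 reacts with 1 mol Fe^2+, so n(Fe^2+) = 0.0007989 x 1/1 = 0.0007989 mol.
[Fe^2+] = 0.0007989 / 0.03719 L = 0.0215 M.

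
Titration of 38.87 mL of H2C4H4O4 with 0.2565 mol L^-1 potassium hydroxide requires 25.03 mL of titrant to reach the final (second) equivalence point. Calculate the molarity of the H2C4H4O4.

n(KOH) = 0.2565 x 0.02503 = 0.006420 mol.
At the final (second) equivalence point, 2 mol OH^- react per mol H2C4H4O4, so n(H2C4H4O4) = 0.006420 / 2 = 0.003210 mol.
[H2C4H4O4] = 0.003210 / 0.03887 L = 0.0826 M.

0.0826 M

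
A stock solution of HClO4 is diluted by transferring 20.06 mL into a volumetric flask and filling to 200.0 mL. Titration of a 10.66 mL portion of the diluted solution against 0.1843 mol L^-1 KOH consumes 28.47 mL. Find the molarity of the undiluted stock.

4.91 M

n(KOH) = 0.1843 x 0.02847 = 0.005247 mol.
n(HClO4) in the aliquot = 0.005247 mol.
[diluted HClO4] = 0.005247 / 0.01066 = 0.4922 M.
Dilution factor = 200.0/20.06 = 9.970, so [stock] = 0.4922 x 9.970 = 4.91 M.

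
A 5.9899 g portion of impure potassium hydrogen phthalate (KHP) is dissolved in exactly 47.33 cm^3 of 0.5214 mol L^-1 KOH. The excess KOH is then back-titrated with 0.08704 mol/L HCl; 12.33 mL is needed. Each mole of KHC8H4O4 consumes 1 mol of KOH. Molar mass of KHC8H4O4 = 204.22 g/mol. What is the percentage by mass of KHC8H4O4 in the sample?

Total n(KOH) added = 0.5214 x 0.04733 = 0.02468 mol.
n(HCl) used = 0.08704 x 0.01233 = 0.001073 mol, which equals the excess n(KOH).
So n(KOH) consumed by the sample = 0.02468 - 0.001073 = 0.02360 mol.
n(KHC8H4O4) = 0.02360 / 1 = 0.02360 mol.
mass KHC8H4O4 = 0.02360 x 204.22 = 4.821 g, so %KHC8H4O4 = 4.821/5.9899 x 100 = 80.5%.

80.5%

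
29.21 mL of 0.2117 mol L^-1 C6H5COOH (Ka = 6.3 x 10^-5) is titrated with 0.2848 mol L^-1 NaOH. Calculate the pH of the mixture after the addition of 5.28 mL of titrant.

Initial n(C6H5COOH) = 0.2117 x 0.02921 = 0.006184 mol.
n(NaOH) added = 0.2848 x 0.005280 = 0.001504 mol, converting that many moles of C6H5COOH to C6H5COO-.
Remaining n(C6H5COOH) = 0.004680 mol; n(C6H5COO-) = 0.001504 mol.
By Henderson-Hasselbalch, pH = pKa + log([A^-]/[HA]) = 4.20 + log(0.001504/0.004680) = 4.20 + (-0.49) = 3.71.

3.71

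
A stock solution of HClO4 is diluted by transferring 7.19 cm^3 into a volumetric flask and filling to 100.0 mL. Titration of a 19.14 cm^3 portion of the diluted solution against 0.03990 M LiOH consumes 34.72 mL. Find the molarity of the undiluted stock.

n(LiOH) = 0.03990 x 0.03472 = 0.001385 mol.
n(HClO4) in the aliquot = 0.001385 mol.
[diluted HClO4] = 0.001385 / 0.01914 = 0.07238 M.
Dilution factor = 100.0/7.190 = 13.91, so [stock] = 0.07238 x 13.91 = 1.01 M.

1.01 M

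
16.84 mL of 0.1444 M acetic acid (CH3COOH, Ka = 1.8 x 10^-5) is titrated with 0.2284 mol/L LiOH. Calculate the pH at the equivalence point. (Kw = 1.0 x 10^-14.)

n(CH3COOH) = 0.1444 x 0.01684 = 0.002432 mol; V(LiOH) at equivalence = 0.002432/0.2284 = 0.01065 L.
At equivalence all the acid is converted to CH3COO-; total volume = 0.01684 + 0.01065 = 0.02749 L, so [CH3COO-] = 0.002432/0.02749 = 0.08847 M.
Kb = Kw/Ka = 1.0e-14 / 1.8 x 10^-5 = 5.56e-10.
[OH^-] = sqrt(Kb x [CH3COO-]) = sqrt(5.56e-10 x 0.08847) = 7.01e-6 M.
pOH = 5.15, so pH = 14.00 - 5.15 = 8.85.

8.85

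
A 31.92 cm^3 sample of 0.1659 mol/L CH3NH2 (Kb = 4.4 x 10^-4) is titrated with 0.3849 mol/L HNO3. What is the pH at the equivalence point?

5.79

n(CH3NH2) = 0.1659 x 0.03192 = 0.005296 mol; V(HNO3) at equivalence = 0.005296/0.3849 = 0.01376 L.
At equivalence the base is fully converted to CH3NH3+; total volume = 0.04568 L, so [CH3NH3+] = 0.005296/0.04568 = 0.1159 M.
Ka(CH3NH3+) = Kw/Kb = 1.0e-14 / 4.4 x 10^-4 = 2.27e-11.
[H^+] = sqrt(Ka x [CH3NH3+]) = sqrt(2.27e-11 x 0.1159) = 1.62e-6 M.
pH = -log(1.62e-6) = 5.79.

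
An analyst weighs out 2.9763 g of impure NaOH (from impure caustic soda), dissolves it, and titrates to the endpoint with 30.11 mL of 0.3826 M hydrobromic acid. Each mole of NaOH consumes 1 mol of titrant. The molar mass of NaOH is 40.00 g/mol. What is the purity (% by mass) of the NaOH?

n(HBr) = 0.3826 x 0.03011 = 0.01152 mol.
n(NaOH) = 0.01152 / 1 = 0.01152 mol.
mass of NaOH = 0.01152 x 40.00 = 0.4608 g.
% purity = 0.4608 / 2.9763 x 100 = 15.5%.

15.5%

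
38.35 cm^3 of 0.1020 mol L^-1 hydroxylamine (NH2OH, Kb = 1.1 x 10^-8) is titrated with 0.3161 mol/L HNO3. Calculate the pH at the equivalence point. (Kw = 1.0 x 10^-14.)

n(NH2OH) = 0.1020 x 0.03835 = 0.003912 mol; V(HNO3) at equivalence = 0.003912/0.3161 = 0.01237 L.
At equivalence the base is fully converted to NH3OH+; total volume = 0.05072 L, so [NH3OH+] = 0.003912/0.05072 = 0.07712 M.
Ka(NH3OH+) = Kw/Kb = 1.0e-14 / 1.1 x 10^-8 = 9.09e-7.
[H^+] = sqrt(Ka x [NH3OH+]) = sqrt(9.09e-7 x 0.07712) = 0.000265 M.
pH = -log(0.000265) = 3.58.

3.58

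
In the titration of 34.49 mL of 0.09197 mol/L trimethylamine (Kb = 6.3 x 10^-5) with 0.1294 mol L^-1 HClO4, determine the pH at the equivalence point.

n((CH3)3N) = 0.09197 x 0.03449 = 0.003172 mol; V(HClO4) at equivalence = 0.003172/0.1294 = 0.02451 L.
At equivalence the base is fully converted to (CH3)3NH+; total volume = 0.05900 L, so [(CH3)3NH+] = 0.003172/0.05900 = 0.05376 M.
Ka((CH3)3NH+) = Kw/Kb = 1.0e-14 / 6.3 x 10^-5 = 1.59e-10.
[H^+] = sqrt(Ka x [(CH3)3NH+]) = sqrt(1.59e-10 x 0.05376) = 2.92e-6 M.
pH = -log(2.92e-6) = 5.53.

5.53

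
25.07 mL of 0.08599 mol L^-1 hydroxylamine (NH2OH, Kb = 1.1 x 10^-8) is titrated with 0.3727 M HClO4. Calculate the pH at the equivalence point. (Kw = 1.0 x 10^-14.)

3.60

n(NH2OH) = 0.08599 x 0.02507 = 0.002156 mol; V(HClO4) at equivalence = 0.002156/0.3727 = 0.005784 L.
At equivalence the base is fully converted to NH3OH+; total volume = 0.03085 L, so [NH3OH+] = 0.002156/0.03085 = 0.06987 M.
Ka(NH3OH+) = Kw/Kb = 1.0e-14 / 1.1 x 10^-8 = 9.09e-7.
[H^+] = sqrt(Ka x [NH3OH+]) = sqrt(9.09e-7 x 0.06987) = 0.000252 M.
pH = -log(0.000252) = 3.60.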